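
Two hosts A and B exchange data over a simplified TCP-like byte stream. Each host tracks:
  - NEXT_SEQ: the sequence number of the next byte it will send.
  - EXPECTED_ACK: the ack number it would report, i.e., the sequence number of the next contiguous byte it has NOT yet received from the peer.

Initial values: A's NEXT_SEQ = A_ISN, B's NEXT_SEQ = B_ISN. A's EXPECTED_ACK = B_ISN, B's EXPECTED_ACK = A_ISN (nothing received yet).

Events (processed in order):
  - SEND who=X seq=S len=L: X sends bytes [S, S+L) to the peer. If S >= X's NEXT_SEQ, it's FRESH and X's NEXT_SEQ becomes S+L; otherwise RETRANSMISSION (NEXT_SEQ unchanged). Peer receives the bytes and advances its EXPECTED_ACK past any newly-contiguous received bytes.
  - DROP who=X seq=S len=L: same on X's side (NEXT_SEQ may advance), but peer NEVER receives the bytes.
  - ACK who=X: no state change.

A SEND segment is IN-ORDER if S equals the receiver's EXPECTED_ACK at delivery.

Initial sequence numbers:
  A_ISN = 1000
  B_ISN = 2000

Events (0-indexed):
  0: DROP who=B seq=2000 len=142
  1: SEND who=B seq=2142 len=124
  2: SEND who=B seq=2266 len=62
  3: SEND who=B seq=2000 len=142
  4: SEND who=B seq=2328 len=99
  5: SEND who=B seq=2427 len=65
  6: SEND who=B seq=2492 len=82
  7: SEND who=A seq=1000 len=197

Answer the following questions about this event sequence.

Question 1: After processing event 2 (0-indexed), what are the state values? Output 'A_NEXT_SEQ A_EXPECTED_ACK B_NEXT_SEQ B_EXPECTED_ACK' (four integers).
After event 0: A_seq=1000 A_ack=2000 B_seq=2142 B_ack=1000
After event 1: A_seq=1000 A_ack=2000 B_seq=2266 B_ack=1000
After event 2: A_seq=1000 A_ack=2000 B_seq=2328 B_ack=1000

1000 2000 2328 1000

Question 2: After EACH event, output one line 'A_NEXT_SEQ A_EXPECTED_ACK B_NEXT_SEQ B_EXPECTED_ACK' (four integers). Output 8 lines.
1000 2000 2142 1000
1000 2000 2266 1000
1000 2000 2328 1000
1000 2328 2328 1000
1000 2427 2427 1000
1000 2492 2492 1000
1000 2574 2574 1000
1197 2574 2574 1197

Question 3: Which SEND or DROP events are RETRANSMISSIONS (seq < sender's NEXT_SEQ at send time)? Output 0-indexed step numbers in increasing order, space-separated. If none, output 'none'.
Answer: 3

Derivation:
Step 0: DROP seq=2000 -> fresh
Step 1: SEND seq=2142 -> fresh
Step 2: SEND seq=2266 -> fresh
Step 3: SEND seq=2000 -> retransmit
Step 4: SEND seq=2328 -> fresh
Step 5: SEND seq=2427 -> fresh
Step 6: SEND seq=2492 -> fresh
Step 7: SEND seq=1000 -> fresh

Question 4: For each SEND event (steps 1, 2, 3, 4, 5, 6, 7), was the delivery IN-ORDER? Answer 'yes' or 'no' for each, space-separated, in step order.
Answer: no no yes yes yes yes yes

Derivation:
Step 1: SEND seq=2142 -> out-of-order
Step 2: SEND seq=2266 -> out-of-order
Step 3: SEND seq=2000 -> in-order
Step 4: SEND seq=2328 -> in-order
Step 5: SEND seq=2427 -> in-order
Step 6: SEND seq=2492 -> in-order
Step 7: SEND seq=1000 -> in-order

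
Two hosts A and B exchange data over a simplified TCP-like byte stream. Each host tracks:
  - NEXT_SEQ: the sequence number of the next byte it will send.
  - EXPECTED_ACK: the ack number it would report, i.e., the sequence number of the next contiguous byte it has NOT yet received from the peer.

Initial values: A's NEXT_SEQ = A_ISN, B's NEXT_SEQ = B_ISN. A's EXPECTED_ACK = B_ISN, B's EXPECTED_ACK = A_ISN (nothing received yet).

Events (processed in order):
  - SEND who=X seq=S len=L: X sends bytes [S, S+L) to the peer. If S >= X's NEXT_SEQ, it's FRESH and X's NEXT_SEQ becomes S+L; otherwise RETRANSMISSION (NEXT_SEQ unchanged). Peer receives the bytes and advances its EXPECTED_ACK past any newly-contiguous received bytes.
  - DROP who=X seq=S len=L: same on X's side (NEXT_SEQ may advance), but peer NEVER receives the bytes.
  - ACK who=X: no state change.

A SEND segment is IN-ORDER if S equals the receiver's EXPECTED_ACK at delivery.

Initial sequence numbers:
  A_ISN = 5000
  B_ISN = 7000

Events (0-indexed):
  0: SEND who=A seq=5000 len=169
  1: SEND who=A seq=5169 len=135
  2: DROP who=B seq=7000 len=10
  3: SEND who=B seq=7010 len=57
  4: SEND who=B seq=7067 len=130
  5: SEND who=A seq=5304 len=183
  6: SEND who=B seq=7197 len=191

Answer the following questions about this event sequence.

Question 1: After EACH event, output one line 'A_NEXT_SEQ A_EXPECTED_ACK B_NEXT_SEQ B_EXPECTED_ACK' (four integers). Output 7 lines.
5169 7000 7000 5169
5304 7000 7000 5304
5304 7000 7010 5304
5304 7000 7067 5304
5304 7000 7197 5304
5487 7000 7197 5487
5487 7000 7388 5487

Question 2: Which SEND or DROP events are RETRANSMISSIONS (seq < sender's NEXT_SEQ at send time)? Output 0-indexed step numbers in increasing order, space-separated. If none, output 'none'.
Step 0: SEND seq=5000 -> fresh
Step 1: SEND seq=5169 -> fresh
Step 2: DROP seq=7000 -> fresh
Step 3: SEND seq=7010 -> fresh
Step 4: SEND seq=7067 -> fresh
Step 5: SEND seq=5304 -> fresh
Step 6: SEND seq=7197 -> fresh

Answer: none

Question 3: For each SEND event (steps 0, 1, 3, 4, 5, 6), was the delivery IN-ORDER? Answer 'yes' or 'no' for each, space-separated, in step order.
Step 0: SEND seq=5000 -> in-order
Step 1: SEND seq=5169 -> in-order
Step 3: SEND seq=7010 -> out-of-order
Step 4: SEND seq=7067 -> out-of-order
Step 5: SEND seq=5304 -> in-order
Step 6: SEND seq=7197 -> out-of-order

Answer: yes yes no no yes no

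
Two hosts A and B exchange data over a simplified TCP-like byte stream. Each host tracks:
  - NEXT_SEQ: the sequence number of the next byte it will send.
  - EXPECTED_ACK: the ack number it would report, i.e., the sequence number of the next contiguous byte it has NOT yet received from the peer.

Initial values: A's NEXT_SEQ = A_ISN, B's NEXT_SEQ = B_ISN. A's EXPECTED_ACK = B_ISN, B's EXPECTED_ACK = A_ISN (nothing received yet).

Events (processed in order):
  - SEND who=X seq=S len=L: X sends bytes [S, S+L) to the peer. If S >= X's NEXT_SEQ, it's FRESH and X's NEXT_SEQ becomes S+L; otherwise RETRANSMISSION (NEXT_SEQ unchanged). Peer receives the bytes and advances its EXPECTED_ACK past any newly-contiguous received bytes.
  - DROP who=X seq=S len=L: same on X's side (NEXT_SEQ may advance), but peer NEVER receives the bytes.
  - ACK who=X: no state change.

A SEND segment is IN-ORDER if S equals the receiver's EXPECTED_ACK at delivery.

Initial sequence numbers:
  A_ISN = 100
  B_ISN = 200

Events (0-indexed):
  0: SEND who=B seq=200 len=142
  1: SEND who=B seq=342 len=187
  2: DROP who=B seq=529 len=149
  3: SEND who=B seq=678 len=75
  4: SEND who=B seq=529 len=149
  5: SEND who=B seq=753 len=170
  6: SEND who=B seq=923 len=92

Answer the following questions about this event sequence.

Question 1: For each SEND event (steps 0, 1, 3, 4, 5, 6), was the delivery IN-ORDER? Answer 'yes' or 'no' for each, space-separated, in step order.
Answer: yes yes no yes yes yes

Derivation:
Step 0: SEND seq=200 -> in-order
Step 1: SEND seq=342 -> in-order
Step 3: SEND seq=678 -> out-of-order
Step 4: SEND seq=529 -> in-order
Step 5: SEND seq=753 -> in-order
Step 6: SEND seq=923 -> in-order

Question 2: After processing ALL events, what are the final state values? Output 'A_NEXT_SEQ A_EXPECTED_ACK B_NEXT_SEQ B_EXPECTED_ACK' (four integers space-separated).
After event 0: A_seq=100 A_ack=342 B_seq=342 B_ack=100
After event 1: A_seq=100 A_ack=529 B_seq=529 B_ack=100
After event 2: A_seq=100 A_ack=529 B_seq=678 B_ack=100
After event 3: A_seq=100 A_ack=529 B_seq=753 B_ack=100
After event 4: A_seq=100 A_ack=753 B_seq=753 B_ack=100
After event 5: A_seq=100 A_ack=923 B_seq=923 B_ack=100
After event 6: A_seq=100 A_ack=1015 B_seq=1015 B_ack=100

Answer: 100 1015 1015 100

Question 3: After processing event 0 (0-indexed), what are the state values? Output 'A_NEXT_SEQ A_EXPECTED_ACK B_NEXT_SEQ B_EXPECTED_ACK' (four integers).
After event 0: A_seq=100 A_ack=342 B_seq=342 B_ack=100

100 342 342 100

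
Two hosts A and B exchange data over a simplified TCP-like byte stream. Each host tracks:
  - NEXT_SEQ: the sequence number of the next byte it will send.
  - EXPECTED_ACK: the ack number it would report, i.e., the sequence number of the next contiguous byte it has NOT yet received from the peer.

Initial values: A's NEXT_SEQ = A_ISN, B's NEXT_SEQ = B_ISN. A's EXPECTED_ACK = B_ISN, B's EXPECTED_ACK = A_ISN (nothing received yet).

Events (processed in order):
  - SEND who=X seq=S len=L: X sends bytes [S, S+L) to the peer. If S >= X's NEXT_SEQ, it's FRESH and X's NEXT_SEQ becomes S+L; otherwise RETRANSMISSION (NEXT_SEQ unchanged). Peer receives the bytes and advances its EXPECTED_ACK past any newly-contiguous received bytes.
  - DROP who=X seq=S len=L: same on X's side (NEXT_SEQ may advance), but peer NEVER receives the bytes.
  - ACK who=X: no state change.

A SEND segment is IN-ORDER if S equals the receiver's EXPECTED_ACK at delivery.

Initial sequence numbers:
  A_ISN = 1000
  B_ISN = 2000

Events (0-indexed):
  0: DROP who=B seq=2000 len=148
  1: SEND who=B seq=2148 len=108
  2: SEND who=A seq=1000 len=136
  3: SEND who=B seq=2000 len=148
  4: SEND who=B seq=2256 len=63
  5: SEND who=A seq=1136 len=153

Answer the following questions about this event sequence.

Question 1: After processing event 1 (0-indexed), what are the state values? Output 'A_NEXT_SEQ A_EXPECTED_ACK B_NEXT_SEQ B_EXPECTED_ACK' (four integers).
After event 0: A_seq=1000 A_ack=2000 B_seq=2148 B_ack=1000
After event 1: A_seq=1000 A_ack=2000 B_seq=2256 B_ack=1000

1000 2000 2256 1000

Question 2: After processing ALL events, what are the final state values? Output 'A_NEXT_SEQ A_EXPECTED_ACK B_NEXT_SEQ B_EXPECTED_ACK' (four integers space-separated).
Answer: 1289 2319 2319 1289

Derivation:
After event 0: A_seq=1000 A_ack=2000 B_seq=2148 B_ack=1000
After event 1: A_seq=1000 A_ack=2000 B_seq=2256 B_ack=1000
After event 2: A_seq=1136 A_ack=2000 B_seq=2256 B_ack=1136
After event 3: A_seq=1136 A_ack=2256 B_seq=2256 B_ack=1136
After event 4: A_seq=1136 A_ack=2319 B_seq=2319 B_ack=1136
After event 5: A_seq=1289 A_ack=2319 B_seq=2319 B_ack=1289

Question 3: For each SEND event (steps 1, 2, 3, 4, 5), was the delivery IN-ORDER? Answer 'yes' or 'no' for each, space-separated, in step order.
Step 1: SEND seq=2148 -> out-of-order
Step 2: SEND seq=1000 -> in-order
Step 3: SEND seq=2000 -> in-order
Step 4: SEND seq=2256 -> in-order
Step 5: SEND seq=1136 -> in-order

Answer: no yes yes yes yes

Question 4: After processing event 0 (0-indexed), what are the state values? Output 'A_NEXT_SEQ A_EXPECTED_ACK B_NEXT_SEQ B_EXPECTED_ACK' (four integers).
After event 0: A_seq=1000 A_ack=2000 B_seq=2148 B_ack=1000

1000 2000 2148 1000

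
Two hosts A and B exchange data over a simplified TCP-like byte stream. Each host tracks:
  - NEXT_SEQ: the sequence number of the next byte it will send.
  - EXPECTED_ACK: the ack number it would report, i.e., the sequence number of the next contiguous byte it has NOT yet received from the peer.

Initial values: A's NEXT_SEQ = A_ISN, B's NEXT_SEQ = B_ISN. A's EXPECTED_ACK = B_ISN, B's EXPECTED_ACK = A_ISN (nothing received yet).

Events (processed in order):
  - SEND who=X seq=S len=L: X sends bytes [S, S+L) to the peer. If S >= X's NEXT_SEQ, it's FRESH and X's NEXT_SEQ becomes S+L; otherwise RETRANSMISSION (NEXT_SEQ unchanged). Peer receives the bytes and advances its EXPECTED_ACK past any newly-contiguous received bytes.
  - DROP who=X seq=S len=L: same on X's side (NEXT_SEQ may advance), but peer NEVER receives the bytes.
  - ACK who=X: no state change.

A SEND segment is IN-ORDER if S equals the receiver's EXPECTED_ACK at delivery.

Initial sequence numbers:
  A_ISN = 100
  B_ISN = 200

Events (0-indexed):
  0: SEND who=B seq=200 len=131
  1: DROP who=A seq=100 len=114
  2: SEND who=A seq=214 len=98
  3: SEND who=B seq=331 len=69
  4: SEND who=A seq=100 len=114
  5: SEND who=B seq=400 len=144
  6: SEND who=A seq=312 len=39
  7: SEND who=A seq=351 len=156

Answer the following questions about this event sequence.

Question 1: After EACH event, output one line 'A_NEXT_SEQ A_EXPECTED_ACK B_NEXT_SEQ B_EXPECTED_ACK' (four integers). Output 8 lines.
100 331 331 100
214 331 331 100
312 331 331 100
312 400 400 100
312 400 400 312
312 544 544 312
351 544 544 351
507 544 544 507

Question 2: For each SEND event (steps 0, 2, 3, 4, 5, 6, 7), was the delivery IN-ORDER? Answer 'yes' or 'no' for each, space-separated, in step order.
Step 0: SEND seq=200 -> in-order
Step 2: SEND seq=214 -> out-of-order
Step 3: SEND seq=331 -> in-order
Step 4: SEND seq=100 -> in-order
Step 5: SEND seq=400 -> in-order
Step 6: SEND seq=312 -> in-order
Step 7: SEND seq=351 -> in-order

Answer: yes no yes yes yes yes yes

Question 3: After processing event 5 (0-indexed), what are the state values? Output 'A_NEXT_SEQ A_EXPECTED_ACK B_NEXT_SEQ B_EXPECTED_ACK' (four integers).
After event 0: A_seq=100 A_ack=331 B_seq=331 B_ack=100
After event 1: A_seq=214 A_ack=331 B_seq=331 B_ack=100
After event 2: A_seq=312 A_ack=331 B_seq=331 B_ack=100
After event 3: A_seq=312 A_ack=400 B_seq=400 B_ack=100
After event 4: A_seq=312 A_ack=400 B_seq=400 B_ack=312
After event 5: A_seq=312 A_ack=544 B_seq=544 B_ack=312

312 544 544 312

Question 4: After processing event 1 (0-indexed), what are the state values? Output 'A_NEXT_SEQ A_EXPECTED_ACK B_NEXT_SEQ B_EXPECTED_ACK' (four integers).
After event 0: A_seq=100 A_ack=331 B_seq=331 B_ack=100
After event 1: A_seq=214 A_ack=331 B_seq=331 B_ack=100

214 331 331 100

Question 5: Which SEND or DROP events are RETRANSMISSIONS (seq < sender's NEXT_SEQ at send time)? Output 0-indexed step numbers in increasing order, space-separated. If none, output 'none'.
Answer: 4

Derivation:
Step 0: SEND seq=200 -> fresh
Step 1: DROP seq=100 -> fresh
Step 2: SEND seq=214 -> fresh
Step 3: SEND seq=331 -> fresh
Step 4: SEND seq=100 -> retransmit
Step 5: SEND seq=400 -> fresh
Step 6: SEND seq=312 -> fresh
Step 7: SEND seq=351 -> fresh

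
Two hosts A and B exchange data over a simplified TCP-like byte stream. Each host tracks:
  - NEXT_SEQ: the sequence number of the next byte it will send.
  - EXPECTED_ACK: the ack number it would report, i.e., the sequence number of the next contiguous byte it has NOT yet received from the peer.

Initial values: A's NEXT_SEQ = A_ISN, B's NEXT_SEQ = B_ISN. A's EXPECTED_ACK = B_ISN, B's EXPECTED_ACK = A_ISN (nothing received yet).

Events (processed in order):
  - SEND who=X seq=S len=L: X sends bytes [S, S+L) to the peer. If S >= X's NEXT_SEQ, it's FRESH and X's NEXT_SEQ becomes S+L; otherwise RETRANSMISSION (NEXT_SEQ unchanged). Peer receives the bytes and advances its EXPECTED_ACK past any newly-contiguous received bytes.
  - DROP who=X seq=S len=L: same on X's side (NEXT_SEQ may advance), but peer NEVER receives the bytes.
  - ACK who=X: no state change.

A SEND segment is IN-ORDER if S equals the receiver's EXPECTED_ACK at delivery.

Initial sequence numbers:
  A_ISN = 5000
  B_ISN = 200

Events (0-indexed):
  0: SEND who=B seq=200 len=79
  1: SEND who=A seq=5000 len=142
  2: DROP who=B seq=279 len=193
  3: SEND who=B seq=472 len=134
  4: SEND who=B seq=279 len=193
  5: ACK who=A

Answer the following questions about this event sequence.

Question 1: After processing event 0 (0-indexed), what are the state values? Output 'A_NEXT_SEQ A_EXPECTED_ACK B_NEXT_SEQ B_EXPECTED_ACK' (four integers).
After event 0: A_seq=5000 A_ack=279 B_seq=279 B_ack=5000

5000 279 279 5000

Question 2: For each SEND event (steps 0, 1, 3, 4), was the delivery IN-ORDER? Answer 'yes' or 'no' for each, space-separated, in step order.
Step 0: SEND seq=200 -> in-order
Step 1: SEND seq=5000 -> in-order
Step 3: SEND seq=472 -> out-of-order
Step 4: SEND seq=279 -> in-order

Answer: yes yes no yes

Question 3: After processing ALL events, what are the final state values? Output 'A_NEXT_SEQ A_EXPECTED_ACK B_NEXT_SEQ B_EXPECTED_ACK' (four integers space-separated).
After event 0: A_seq=5000 A_ack=279 B_seq=279 B_ack=5000
After event 1: A_seq=5142 A_ack=279 B_seq=279 B_ack=5142
After event 2: A_seq=5142 A_ack=279 B_seq=472 B_ack=5142
After event 3: A_seq=5142 A_ack=279 B_seq=606 B_ack=5142
After event 4: A_seq=5142 A_ack=606 B_seq=606 B_ack=5142
After event 5: A_seq=5142 A_ack=606 B_seq=606 B_ack=5142

Answer: 5142 606 606 5142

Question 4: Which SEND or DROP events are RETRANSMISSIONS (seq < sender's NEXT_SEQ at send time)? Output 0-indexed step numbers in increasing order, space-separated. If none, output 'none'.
Step 0: SEND seq=200 -> fresh
Step 1: SEND seq=5000 -> fresh
Step 2: DROP seq=279 -> fresh
Step 3: SEND seq=472 -> fresh
Step 4: SEND seq=279 -> retransmit

Answer: 4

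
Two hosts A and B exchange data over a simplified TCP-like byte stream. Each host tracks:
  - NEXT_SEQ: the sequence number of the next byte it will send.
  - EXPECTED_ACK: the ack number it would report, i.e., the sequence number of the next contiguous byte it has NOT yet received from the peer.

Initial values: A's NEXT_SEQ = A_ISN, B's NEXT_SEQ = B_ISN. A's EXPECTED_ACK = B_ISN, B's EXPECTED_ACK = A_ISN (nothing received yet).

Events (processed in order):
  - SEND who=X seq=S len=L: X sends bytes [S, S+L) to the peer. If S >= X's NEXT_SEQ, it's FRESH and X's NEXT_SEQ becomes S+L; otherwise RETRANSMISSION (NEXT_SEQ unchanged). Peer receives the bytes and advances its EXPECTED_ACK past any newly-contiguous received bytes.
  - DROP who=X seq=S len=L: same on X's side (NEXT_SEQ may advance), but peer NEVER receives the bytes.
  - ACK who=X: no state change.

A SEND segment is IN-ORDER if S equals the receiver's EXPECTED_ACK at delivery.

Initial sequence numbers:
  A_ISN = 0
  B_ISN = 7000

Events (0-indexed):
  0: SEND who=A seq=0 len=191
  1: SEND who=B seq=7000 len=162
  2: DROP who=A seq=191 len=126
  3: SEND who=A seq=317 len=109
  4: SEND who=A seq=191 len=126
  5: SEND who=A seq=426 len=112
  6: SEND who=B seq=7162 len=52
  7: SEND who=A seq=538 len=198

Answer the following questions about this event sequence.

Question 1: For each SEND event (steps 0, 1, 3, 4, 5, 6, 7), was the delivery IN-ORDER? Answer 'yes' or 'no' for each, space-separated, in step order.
Step 0: SEND seq=0 -> in-order
Step 1: SEND seq=7000 -> in-order
Step 3: SEND seq=317 -> out-of-order
Step 4: SEND seq=191 -> in-order
Step 5: SEND seq=426 -> in-order
Step 6: SEND seq=7162 -> in-order
Step 7: SEND seq=538 -> in-order

Answer: yes yes no yes yes yes yes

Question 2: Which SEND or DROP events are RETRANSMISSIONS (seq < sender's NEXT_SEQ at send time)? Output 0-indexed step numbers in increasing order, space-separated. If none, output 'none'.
Answer: 4

Derivation:
Step 0: SEND seq=0 -> fresh
Step 1: SEND seq=7000 -> fresh
Step 2: DROP seq=191 -> fresh
Step 3: SEND seq=317 -> fresh
Step 4: SEND seq=191 -> retransmit
Step 5: SEND seq=426 -> fresh
Step 6: SEND seq=7162 -> fresh
Step 7: SEND seq=538 -> fresh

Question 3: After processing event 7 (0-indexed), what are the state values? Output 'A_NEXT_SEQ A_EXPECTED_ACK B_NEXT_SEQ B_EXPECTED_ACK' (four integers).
After event 0: A_seq=191 A_ack=7000 B_seq=7000 B_ack=191
After event 1: A_seq=191 A_ack=7162 B_seq=7162 B_ack=191
After event 2: A_seq=317 A_ack=7162 B_seq=7162 B_ack=191
After event 3: A_seq=426 A_ack=7162 B_seq=7162 B_ack=191
After event 4: A_seq=426 A_ack=7162 B_seq=7162 B_ack=426
After event 5: A_seq=538 A_ack=7162 B_seq=7162 B_ack=538
After event 6: A_seq=538 A_ack=7214 B_seq=7214 B_ack=538
After event 7: A_seq=736 A_ack=7214 B_seq=7214 B_ack=736

736 7214 7214 736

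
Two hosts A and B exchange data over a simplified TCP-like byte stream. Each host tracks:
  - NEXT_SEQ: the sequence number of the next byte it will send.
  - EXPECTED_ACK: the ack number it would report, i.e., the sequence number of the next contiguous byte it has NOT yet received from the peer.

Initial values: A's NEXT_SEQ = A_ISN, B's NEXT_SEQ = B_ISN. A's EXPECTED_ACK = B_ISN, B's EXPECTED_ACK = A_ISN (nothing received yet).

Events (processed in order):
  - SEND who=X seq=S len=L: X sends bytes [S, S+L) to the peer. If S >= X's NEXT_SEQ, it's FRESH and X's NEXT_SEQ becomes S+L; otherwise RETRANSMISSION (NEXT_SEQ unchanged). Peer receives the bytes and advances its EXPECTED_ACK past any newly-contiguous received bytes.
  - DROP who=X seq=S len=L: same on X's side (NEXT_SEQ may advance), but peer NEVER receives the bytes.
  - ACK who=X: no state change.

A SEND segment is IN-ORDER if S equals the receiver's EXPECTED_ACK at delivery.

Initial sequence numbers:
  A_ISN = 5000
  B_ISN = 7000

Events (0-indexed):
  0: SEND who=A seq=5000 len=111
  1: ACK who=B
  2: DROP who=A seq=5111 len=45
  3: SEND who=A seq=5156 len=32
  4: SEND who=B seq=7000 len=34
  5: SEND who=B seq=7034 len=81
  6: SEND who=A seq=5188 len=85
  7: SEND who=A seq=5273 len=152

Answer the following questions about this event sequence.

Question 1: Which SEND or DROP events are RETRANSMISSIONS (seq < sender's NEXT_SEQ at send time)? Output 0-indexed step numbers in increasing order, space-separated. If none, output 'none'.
Step 0: SEND seq=5000 -> fresh
Step 2: DROP seq=5111 -> fresh
Step 3: SEND seq=5156 -> fresh
Step 4: SEND seq=7000 -> fresh
Step 5: SEND seq=7034 -> fresh
Step 6: SEND seq=5188 -> fresh
Step 7: SEND seq=5273 -> fresh

Answer: none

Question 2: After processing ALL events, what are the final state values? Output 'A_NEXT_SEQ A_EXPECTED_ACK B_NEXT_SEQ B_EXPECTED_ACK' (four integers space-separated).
Answer: 5425 7115 7115 5111

Derivation:
After event 0: A_seq=5111 A_ack=7000 B_seq=7000 B_ack=5111
After event 1: A_seq=5111 A_ack=7000 B_seq=7000 B_ack=5111
After event 2: A_seq=5156 A_ack=7000 B_seq=7000 B_ack=5111
After event 3: A_seq=5188 A_ack=7000 B_seq=7000 B_ack=5111
After event 4: A_seq=5188 A_ack=7034 B_seq=7034 B_ack=5111
After event 5: A_seq=5188 A_ack=7115 B_seq=7115 B_ack=5111
After event 6: A_seq=5273 A_ack=7115 B_seq=7115 B_ack=5111
After event 7: A_seq=5425 A_ack=7115 B_seq=7115 B_ack=5111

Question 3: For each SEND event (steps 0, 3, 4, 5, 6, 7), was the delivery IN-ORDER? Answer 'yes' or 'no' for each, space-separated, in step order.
Step 0: SEND seq=5000 -> in-order
Step 3: SEND seq=5156 -> out-of-order
Step 4: SEND seq=7000 -> in-order
Step 5: SEND seq=7034 -> in-order
Step 6: SEND seq=5188 -> out-of-order
Step 7: SEND seq=5273 -> out-of-order

Answer: yes no yes yes no no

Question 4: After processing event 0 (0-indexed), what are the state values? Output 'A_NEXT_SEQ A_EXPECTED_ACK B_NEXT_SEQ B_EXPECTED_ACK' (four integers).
After event 0: A_seq=5111 A_ack=7000 B_seq=7000 B_ack=5111

5111 7000 7000 5111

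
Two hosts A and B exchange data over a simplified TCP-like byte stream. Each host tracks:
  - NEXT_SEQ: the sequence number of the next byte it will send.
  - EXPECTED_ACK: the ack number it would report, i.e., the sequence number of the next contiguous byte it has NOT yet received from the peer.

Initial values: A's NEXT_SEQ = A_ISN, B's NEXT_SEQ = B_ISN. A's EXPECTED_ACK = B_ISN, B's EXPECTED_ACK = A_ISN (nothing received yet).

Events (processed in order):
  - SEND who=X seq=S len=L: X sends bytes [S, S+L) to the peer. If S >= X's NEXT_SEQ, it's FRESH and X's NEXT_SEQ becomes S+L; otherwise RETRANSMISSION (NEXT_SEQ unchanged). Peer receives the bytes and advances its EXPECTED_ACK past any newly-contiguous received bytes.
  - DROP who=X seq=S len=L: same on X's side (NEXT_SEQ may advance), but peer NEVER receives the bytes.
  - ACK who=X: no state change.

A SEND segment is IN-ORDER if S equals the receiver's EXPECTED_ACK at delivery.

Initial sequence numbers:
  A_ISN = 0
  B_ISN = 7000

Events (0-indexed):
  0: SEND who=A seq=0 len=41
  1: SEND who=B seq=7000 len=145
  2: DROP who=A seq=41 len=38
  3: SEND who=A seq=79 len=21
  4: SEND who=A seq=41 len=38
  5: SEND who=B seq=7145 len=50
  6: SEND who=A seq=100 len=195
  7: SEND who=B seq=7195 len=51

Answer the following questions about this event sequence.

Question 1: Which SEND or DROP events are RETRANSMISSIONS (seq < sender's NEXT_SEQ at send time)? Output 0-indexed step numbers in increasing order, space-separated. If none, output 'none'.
Step 0: SEND seq=0 -> fresh
Step 1: SEND seq=7000 -> fresh
Step 2: DROP seq=41 -> fresh
Step 3: SEND seq=79 -> fresh
Step 4: SEND seq=41 -> retransmit
Step 5: SEND seq=7145 -> fresh
Step 6: SEND seq=100 -> fresh
Step 7: SEND seq=7195 -> fresh

Answer: 4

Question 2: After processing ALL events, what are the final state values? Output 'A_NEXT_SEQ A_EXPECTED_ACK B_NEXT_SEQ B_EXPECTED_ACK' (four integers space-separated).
Answer: 295 7246 7246 295

Derivation:
After event 0: A_seq=41 A_ack=7000 B_seq=7000 B_ack=41
After event 1: A_seq=41 A_ack=7145 B_seq=7145 B_ack=41
After event 2: A_seq=79 A_ack=7145 B_seq=7145 B_ack=41
After event 3: A_seq=100 A_ack=7145 B_seq=7145 B_ack=41
After event 4: A_seq=100 A_ack=7145 B_seq=7145 B_ack=100
After event 5: A_seq=100 A_ack=7195 B_seq=7195 B_ack=100
After event 6: A_seq=295 A_ack=7195 B_seq=7195 B_ack=295
After event 7: A_seq=295 A_ack=7246 B_seq=7246 B_ack=295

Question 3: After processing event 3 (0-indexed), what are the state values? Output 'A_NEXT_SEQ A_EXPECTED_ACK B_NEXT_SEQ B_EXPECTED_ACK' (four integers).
After event 0: A_seq=41 A_ack=7000 B_seq=7000 B_ack=41
After event 1: A_seq=41 A_ack=7145 B_seq=7145 B_ack=41
After event 2: A_seq=79 A_ack=7145 B_seq=7145 B_ack=41
After event 3: A_seq=100 A_ack=7145 B_seq=7145 B_ack=41

100 7145 7145 41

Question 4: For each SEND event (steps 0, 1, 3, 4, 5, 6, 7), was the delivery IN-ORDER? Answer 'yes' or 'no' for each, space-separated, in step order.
Step 0: SEND seq=0 -> in-order
Step 1: SEND seq=7000 -> in-order
Step 3: SEND seq=79 -> out-of-order
Step 4: SEND seq=41 -> in-order
Step 5: SEND seq=7145 -> in-order
Step 6: SEND seq=100 -> in-order
Step 7: SEND seq=7195 -> in-order

Answer: yes yes no yes yes yes yes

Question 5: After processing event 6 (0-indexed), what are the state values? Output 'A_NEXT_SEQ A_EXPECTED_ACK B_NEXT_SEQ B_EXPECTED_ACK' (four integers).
After event 0: A_seq=41 A_ack=7000 B_seq=7000 B_ack=41
After event 1: A_seq=41 A_ack=7145 B_seq=7145 B_ack=41
After event 2: A_seq=79 A_ack=7145 B_seq=7145 B_ack=41
After event 3: A_seq=100 A_ack=7145 B_seq=7145 B_ack=41
After event 4: A_seq=100 A_ack=7145 B_seq=7145 B_ack=100
After event 5: A_seq=100 A_ack=7195 B_seq=7195 B_ack=100
After event 6: A_seq=295 A_ack=7195 B_seq=7195 B_ack=295

295 7195 7195 295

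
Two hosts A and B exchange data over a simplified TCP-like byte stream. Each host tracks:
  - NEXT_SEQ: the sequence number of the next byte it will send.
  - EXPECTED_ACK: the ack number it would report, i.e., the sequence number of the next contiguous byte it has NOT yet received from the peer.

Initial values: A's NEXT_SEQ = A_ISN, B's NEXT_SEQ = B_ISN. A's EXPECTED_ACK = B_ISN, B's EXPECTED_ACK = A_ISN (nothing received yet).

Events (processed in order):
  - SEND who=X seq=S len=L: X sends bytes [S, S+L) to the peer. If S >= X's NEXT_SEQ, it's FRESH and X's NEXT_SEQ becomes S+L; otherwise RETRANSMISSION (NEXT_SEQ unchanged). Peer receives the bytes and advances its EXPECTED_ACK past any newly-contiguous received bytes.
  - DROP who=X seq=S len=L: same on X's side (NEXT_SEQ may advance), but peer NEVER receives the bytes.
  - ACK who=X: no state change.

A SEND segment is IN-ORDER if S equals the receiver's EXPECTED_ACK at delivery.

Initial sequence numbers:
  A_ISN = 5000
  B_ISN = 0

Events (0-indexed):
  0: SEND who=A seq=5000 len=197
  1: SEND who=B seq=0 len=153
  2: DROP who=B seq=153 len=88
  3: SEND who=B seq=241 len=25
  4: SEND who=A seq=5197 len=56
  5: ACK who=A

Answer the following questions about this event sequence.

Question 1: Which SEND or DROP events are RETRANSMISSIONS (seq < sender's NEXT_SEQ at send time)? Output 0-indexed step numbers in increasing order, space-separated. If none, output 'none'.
Step 0: SEND seq=5000 -> fresh
Step 1: SEND seq=0 -> fresh
Step 2: DROP seq=153 -> fresh
Step 3: SEND seq=241 -> fresh
Step 4: SEND seq=5197 -> fresh

Answer: none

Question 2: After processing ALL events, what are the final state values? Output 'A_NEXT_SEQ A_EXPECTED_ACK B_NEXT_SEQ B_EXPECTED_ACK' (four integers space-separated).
Answer: 5253 153 266 5253

Derivation:
After event 0: A_seq=5197 A_ack=0 B_seq=0 B_ack=5197
After event 1: A_seq=5197 A_ack=153 B_seq=153 B_ack=5197
After event 2: A_seq=5197 A_ack=153 B_seq=241 B_ack=5197
After event 3: A_seq=5197 A_ack=153 B_seq=266 B_ack=5197
After event 4: A_seq=5253 A_ack=153 B_seq=266 B_ack=5253
After event 5: A_seq=5253 A_ack=153 B_seq=266 B_ack=5253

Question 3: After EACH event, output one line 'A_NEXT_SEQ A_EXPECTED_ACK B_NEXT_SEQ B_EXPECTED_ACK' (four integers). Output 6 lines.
5197 0 0 5197
5197 153 153 5197
5197 153 241 5197
5197 153 266 5197
5253 153 266 5253
5253 153 266 5253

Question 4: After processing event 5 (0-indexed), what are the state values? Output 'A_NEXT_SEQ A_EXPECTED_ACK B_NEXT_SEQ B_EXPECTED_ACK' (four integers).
After event 0: A_seq=5197 A_ack=0 B_seq=0 B_ack=5197
After event 1: A_seq=5197 A_ack=153 B_seq=153 B_ack=5197
After event 2: A_seq=5197 A_ack=153 B_seq=241 B_ack=5197
After event 3: A_seq=5197 A_ack=153 B_seq=266 B_ack=5197
After event 4: A_seq=5253 A_ack=153 B_seq=266 B_ack=5253
After event 5: A_seq=5253 A_ack=153 B_seq=266 B_ack=5253

5253 153 266 5253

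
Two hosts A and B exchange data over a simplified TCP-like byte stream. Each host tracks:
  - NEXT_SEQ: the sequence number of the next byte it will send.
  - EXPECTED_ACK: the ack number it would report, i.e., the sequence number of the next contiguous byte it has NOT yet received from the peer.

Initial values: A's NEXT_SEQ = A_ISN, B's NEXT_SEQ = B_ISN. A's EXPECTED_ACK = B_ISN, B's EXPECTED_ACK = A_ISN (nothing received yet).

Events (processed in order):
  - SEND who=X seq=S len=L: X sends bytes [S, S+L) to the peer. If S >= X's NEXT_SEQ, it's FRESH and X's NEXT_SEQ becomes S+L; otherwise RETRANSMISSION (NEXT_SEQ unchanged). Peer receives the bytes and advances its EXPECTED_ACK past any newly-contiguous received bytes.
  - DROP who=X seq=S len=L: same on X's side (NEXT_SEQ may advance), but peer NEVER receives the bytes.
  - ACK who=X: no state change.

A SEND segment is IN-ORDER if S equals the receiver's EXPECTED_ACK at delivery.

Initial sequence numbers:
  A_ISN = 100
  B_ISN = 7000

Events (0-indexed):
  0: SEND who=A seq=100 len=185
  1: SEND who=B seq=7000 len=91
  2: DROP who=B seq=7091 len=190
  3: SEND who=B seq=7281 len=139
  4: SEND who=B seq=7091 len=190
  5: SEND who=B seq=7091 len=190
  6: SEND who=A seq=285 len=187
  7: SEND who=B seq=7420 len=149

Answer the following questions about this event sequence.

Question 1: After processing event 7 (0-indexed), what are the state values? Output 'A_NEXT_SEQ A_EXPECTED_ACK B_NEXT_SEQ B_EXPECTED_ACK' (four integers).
After event 0: A_seq=285 A_ack=7000 B_seq=7000 B_ack=285
After event 1: A_seq=285 A_ack=7091 B_seq=7091 B_ack=285
After event 2: A_seq=285 A_ack=7091 B_seq=7281 B_ack=285
After event 3: A_seq=285 A_ack=7091 B_seq=7420 B_ack=285
After event 4: A_seq=285 A_ack=7420 B_seq=7420 B_ack=285
After event 5: A_seq=285 A_ack=7420 B_seq=7420 B_ack=285
After event 6: A_seq=472 A_ack=7420 B_seq=7420 B_ack=472
After event 7: A_seq=472 A_ack=7569 B_seq=7569 B_ack=472

472 7569 7569 472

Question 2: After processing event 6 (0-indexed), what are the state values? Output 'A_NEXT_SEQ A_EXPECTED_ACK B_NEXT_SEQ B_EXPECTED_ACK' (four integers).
After event 0: A_seq=285 A_ack=7000 B_seq=7000 B_ack=285
After event 1: A_seq=285 A_ack=7091 B_seq=7091 B_ack=285
After event 2: A_seq=285 A_ack=7091 B_seq=7281 B_ack=285
After event 3: A_seq=285 A_ack=7091 B_seq=7420 B_ack=285
After event 4: A_seq=285 A_ack=7420 B_seq=7420 B_ack=285
After event 5: A_seq=285 A_ack=7420 B_seq=7420 B_ack=285
After event 6: A_seq=472 A_ack=7420 B_seq=7420 B_ack=472

472 7420 7420 472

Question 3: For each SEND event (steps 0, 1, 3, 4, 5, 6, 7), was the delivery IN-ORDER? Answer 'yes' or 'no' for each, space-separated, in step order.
Step 0: SEND seq=100 -> in-order
Step 1: SEND seq=7000 -> in-order
Step 3: SEND seq=7281 -> out-of-order
Step 4: SEND seq=7091 -> in-order
Step 5: SEND seq=7091 -> out-of-order
Step 6: SEND seq=285 -> in-order
Step 7: SEND seq=7420 -> in-order

Answer: yes yes no yes no yes yes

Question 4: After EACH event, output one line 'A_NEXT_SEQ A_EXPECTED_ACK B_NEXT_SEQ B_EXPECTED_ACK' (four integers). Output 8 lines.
285 7000 7000 285
285 7091 7091 285
285 7091 7281 285
285 7091 7420 285
285 7420 7420 285
285 7420 7420 285
472 7420 7420 472
472 7569 7569 472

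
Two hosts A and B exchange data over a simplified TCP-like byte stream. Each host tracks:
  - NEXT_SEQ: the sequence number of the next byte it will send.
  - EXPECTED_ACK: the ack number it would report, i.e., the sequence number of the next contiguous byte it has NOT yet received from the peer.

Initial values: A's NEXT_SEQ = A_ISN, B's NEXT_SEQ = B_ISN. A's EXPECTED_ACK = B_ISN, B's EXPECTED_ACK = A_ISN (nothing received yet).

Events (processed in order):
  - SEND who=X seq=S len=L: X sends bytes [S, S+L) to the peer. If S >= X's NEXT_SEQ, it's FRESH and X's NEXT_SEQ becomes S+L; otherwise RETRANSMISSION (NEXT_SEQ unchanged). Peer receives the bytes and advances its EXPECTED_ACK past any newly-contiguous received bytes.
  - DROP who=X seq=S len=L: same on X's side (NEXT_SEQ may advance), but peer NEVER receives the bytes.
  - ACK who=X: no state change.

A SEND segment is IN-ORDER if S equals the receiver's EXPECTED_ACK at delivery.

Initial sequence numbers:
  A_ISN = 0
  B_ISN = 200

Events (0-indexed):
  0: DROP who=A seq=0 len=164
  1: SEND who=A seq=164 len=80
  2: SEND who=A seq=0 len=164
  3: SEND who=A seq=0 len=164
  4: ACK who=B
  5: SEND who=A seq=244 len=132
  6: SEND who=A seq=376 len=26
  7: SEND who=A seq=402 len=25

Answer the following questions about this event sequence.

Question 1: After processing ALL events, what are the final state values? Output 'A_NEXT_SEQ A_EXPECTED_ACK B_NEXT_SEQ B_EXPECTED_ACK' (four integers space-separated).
Answer: 427 200 200 427

Derivation:
After event 0: A_seq=164 A_ack=200 B_seq=200 B_ack=0
After event 1: A_seq=244 A_ack=200 B_seq=200 B_ack=0
After event 2: A_seq=244 A_ack=200 B_seq=200 B_ack=244
After event 3: A_seq=244 A_ack=200 B_seq=200 B_ack=244
After event 4: A_seq=244 A_ack=200 B_seq=200 B_ack=244
After event 5: A_seq=376 A_ack=200 B_seq=200 B_ack=376
After event 6: A_seq=402 A_ack=200 B_seq=200 B_ack=402
After event 7: A_seq=427 A_ack=200 B_seq=200 B_ack=427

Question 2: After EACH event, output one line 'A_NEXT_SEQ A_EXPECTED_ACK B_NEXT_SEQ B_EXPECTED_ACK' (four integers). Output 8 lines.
164 200 200 0
244 200 200 0
244 200 200 244
244 200 200 244
244 200 200 244
376 200 200 376
402 200 200 402
427 200 200 427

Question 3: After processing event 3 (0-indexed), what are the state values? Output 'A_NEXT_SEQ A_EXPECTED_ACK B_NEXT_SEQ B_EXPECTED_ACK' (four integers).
After event 0: A_seq=164 A_ack=200 B_seq=200 B_ack=0
After event 1: A_seq=244 A_ack=200 B_seq=200 B_ack=0
After event 2: A_seq=244 A_ack=200 B_seq=200 B_ack=244
After event 3: A_seq=244 A_ack=200 B_seq=200 B_ack=244

244 200 200 244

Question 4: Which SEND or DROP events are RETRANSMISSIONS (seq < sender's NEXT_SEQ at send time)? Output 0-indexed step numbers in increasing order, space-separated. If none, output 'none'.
Answer: 2 3

Derivation:
Step 0: DROP seq=0 -> fresh
Step 1: SEND seq=164 -> fresh
Step 2: SEND seq=0 -> retransmit
Step 3: SEND seq=0 -> retransmit
Step 5: SEND seq=244 -> fresh
Step 6: SEND seq=376 -> fresh
Step 7: SEND seq=402 -> fresh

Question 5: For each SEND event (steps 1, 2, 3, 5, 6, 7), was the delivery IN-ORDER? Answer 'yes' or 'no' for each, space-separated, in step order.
Answer: no yes no yes yes yes

Derivation:
Step 1: SEND seq=164 -> out-of-order
Step 2: SEND seq=0 -> in-order
Step 3: SEND seq=0 -> out-of-order
Step 5: SEND seq=244 -> in-order
Step 6: SEND seq=376 -> in-order
Step 7: SEND seq=402 -> in-order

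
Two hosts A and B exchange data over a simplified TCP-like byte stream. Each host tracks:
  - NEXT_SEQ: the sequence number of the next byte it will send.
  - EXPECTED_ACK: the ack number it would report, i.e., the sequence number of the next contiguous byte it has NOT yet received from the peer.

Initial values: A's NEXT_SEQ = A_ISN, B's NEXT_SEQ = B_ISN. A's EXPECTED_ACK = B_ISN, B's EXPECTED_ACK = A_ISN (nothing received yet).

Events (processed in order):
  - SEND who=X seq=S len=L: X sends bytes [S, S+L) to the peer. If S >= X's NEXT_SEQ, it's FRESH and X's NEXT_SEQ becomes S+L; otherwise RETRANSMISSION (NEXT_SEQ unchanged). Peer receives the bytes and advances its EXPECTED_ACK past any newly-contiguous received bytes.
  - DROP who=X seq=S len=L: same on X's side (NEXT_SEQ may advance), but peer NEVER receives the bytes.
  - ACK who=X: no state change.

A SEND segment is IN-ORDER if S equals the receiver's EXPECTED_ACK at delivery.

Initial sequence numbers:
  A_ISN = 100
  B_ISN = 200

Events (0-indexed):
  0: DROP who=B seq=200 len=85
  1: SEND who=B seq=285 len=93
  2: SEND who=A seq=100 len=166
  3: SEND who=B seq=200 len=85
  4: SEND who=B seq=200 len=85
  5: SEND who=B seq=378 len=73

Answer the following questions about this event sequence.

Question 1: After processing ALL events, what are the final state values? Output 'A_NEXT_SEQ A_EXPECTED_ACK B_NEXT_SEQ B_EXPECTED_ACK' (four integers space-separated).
Answer: 266 451 451 266

Derivation:
After event 0: A_seq=100 A_ack=200 B_seq=285 B_ack=100
After event 1: A_seq=100 A_ack=200 B_seq=378 B_ack=100
After event 2: A_seq=266 A_ack=200 B_seq=378 B_ack=266
After event 3: A_seq=266 A_ack=378 B_seq=378 B_ack=266
After event 4: A_seq=266 A_ack=378 B_seq=378 B_ack=266
After event 5: A_seq=266 A_ack=451 B_seq=451 B_ack=266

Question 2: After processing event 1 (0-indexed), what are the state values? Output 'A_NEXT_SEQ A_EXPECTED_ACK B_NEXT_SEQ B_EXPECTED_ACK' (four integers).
After event 0: A_seq=100 A_ack=200 B_seq=285 B_ack=100
After event 1: A_seq=100 A_ack=200 B_seq=378 B_ack=100

100 200 378 100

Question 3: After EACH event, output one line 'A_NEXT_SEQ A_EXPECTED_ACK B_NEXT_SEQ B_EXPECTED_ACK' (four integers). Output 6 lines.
100 200 285 100
100 200 378 100
266 200 378 266
266 378 378 266
266 378 378 266
266 451 451 266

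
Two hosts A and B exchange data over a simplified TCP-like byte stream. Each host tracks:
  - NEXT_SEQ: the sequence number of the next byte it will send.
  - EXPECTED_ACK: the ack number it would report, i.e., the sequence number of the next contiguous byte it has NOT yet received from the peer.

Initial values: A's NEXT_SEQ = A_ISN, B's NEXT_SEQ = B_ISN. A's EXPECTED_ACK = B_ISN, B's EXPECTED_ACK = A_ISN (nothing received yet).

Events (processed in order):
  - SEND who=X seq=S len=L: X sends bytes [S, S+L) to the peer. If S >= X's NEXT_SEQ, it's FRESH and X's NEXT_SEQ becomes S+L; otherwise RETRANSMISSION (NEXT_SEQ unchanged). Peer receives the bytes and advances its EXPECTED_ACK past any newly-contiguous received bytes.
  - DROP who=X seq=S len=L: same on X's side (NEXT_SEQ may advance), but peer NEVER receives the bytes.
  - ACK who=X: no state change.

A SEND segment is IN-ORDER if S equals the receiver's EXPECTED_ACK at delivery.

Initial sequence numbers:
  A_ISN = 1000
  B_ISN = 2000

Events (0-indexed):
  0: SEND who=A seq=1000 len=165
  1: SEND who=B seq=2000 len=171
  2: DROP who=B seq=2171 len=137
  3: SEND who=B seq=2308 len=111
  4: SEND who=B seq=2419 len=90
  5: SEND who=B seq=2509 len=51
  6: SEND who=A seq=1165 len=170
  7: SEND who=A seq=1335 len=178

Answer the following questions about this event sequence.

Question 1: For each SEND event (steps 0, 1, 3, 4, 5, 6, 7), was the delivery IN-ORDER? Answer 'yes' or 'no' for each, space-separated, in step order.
Step 0: SEND seq=1000 -> in-order
Step 1: SEND seq=2000 -> in-order
Step 3: SEND seq=2308 -> out-of-order
Step 4: SEND seq=2419 -> out-of-order
Step 5: SEND seq=2509 -> out-of-order
Step 6: SEND seq=1165 -> in-order
Step 7: SEND seq=1335 -> in-order

Answer: yes yes no no no yes yes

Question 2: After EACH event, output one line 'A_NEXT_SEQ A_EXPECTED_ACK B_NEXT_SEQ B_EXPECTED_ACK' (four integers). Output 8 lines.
1165 2000 2000 1165
1165 2171 2171 1165
1165 2171 2308 1165
1165 2171 2419 1165
1165 2171 2509 1165
1165 2171 2560 1165
1335 2171 2560 1335
1513 2171 2560 1513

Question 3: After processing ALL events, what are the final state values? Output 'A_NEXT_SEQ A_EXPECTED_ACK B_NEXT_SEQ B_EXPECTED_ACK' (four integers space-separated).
After event 0: A_seq=1165 A_ack=2000 B_seq=2000 B_ack=1165
After event 1: A_seq=1165 A_ack=2171 B_seq=2171 B_ack=1165
After event 2: A_seq=1165 A_ack=2171 B_seq=2308 B_ack=1165
After event 3: A_seq=1165 A_ack=2171 B_seq=2419 B_ack=1165
After event 4: A_seq=1165 A_ack=2171 B_seq=2509 B_ack=1165
After event 5: A_seq=1165 A_ack=2171 B_seq=2560 B_ack=1165
After event 6: A_seq=1335 A_ack=2171 B_seq=2560 B_ack=1335
After event 7: A_seq=1513 A_ack=2171 B_seq=2560 B_ack=1513

Answer: 1513 2171 2560 1513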